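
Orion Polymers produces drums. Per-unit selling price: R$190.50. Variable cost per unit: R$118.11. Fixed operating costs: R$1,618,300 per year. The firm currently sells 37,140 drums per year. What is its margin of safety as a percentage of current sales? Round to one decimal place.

Contribution margin per unit = R$190.50 − R$118.11 = R$72.39. Break-even units = R$1,618,300 ÷ R$72.39 = 22,355.30; break-even revenue = 22,355.30 × R$190.50 = R$4,258,684.21.
Actual sales revenue = 37,140 × R$190.50 = R$7,075,170.00.
Margin of safety = (R$7,075,170.00 − R$4,258,684.21) ÷ R$7,075,170.00 = 39.8%.

39.8%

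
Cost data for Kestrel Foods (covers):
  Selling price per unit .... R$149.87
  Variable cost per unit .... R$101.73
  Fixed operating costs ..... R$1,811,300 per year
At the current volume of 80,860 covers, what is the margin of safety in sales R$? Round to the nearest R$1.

R$6,479,528

Contribution margin per unit = R$149.87 − R$101.73 = R$48.14. Break-even units = R$1,811,300 ÷ R$48.14 = 37,625.68; break-even revenue = 37,625.68 × R$149.87 = R$5,638,959.93.
Actual sales revenue = 80,860 × R$149.87 = R$12,118,488.20.
Margin of safety = R$12,118,488.20 − R$5,638,959.93 = R$6,479,528.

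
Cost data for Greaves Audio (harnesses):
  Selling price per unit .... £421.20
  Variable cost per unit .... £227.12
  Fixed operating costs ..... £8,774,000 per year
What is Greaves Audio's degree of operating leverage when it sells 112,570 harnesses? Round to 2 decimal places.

At 112,570 units, contribution = 112,570 × £194.08 = £21,847,585.60.
Subtracting fixed costs: EBIT = £21,847,585.60 − £8,774,000 = £13,073,585.60.
Degree of operating leverage = £21,847,585.60 / £13,073,585.60 = 1.6711.

1.67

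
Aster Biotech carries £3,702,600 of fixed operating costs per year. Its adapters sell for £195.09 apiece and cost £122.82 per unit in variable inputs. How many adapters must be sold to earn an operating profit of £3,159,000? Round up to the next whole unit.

Contribution margin per unit = £195.09 − £122.82 = £72.27.
Required volume = (fixed costs + target profit) ÷ CM = (£3,702,600 + £3,159,000) ÷ £72.27 = 94,943.96, so 94,944 adapters.

94,944 adapters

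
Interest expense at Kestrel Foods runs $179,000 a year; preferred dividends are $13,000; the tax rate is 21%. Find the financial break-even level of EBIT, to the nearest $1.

$195,456

Grossing the preferred dividend up to pre-tax terms: $13,000 / (1 − 0.21) = $16,455.70.
EPS = 0 when EBIT covers interest plus the pre-tax preferred burden: $179,000 + $16,455.70 = $195,455.70.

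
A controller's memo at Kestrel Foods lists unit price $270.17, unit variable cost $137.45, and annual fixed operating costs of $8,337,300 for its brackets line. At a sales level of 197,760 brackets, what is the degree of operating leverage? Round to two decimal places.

1.47

Contribution at this volume is 197,760 × $132.72 = $26,246,707.20.
Subtracting fixed costs: EBIT = $26,246,707.20 − $8,337,300 = $17,909,407.20.
Degree of operating leverage = $26,246,707.20 / $17,909,407.20 = 1.4655.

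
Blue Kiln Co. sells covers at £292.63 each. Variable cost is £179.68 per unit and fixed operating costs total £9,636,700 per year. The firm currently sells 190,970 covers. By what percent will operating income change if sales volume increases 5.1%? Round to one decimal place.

At 190,970 units, contribution = 190,970 × £112.95 = £21,570,061.50.
Operating income = contribution − fixed costs = £21,570,061.50 − £9,636,700 = £11,933,361.50.
DOL = contribution ÷ EBIT = £21,570,061.50 ÷ £11,933,361.50 = 1.8075.
So EBIT moves 1.8075 × (+5.1%) = +9.2%.

+9.2%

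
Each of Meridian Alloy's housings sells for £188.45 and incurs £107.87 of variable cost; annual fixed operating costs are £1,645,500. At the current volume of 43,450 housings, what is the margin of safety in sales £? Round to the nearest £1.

Each unit contributes £188.45 − £107.87 = £80.58. Break-even units = £1,645,500 ÷ £80.58 = 20,420.70; break-even revenue = 20,420.70 × £188.45 = £3,848,280.90.
Actual sales revenue = 43,450 × £188.45 = £8,188,152.50.
Margin of safety = £8,188,152.50 − £3,848,280.90 = £4,339,872.

£4,339,872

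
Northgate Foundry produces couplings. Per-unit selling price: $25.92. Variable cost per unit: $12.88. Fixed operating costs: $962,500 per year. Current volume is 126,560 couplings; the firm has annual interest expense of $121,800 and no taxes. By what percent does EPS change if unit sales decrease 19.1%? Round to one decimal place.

Contribution at this volume is 126,560 × $13.04 = $1,650,342.40.
Operating income = contribution − fixed costs = $1,650,342.40 − $962,500 = $687,842.40.
Interest = $121,800.00, so EBIT − I = $566,042.40.
Degree of combined leverage = contribution ÷ (EBIT − I) = $1,650,342.40 ÷ $566,042.40 = 2.9156.
%ΔEPS = DCL × %ΔSales = 2.9156 × -19.1% = -55.7%.

-55.7%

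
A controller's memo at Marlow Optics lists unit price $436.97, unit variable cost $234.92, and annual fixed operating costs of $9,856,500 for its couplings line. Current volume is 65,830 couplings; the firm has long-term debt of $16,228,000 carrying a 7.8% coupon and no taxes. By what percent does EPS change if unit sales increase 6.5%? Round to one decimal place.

+39.7%

Contribution at this volume is 65,830 × $202.05 = $13,300,951.50.
Operating income = contribution − fixed costs = $13,300,951.50 − $9,856,500 = $3,444,451.50.
Interest = $1,265,784.00, so EBIT − I = $2,178,667.50.
DCL = total CM / (EBIT − I) = $13,300,951.50 / $2,178,667.50 = 6.1051.
%ΔEPS = DCL × %ΔSales = 6.1051 × +6.5% = +39.7%.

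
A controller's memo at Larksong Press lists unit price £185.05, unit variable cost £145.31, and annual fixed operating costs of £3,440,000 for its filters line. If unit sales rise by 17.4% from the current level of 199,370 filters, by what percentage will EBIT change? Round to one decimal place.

+30.8%

Contribution at this volume is 199,370 × £39.74 = £7,922,963.80.
Operating income = contribution − fixed costs = £7,922,963.80 − £3,440,000 = £4,482,963.80.
DOL = contribution ÷ EBIT = £7,922,963.80 ÷ £4,482,963.80 = 1.7673.
Operating income changes by 1.7673 × +17.4% = +30.8%.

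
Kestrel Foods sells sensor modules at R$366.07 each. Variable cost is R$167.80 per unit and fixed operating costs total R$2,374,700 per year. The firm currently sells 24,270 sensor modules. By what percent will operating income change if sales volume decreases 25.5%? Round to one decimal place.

-50.3%

At 24,270 units, contribution = 24,270 × R$198.27 = R$4,812,012.90.
Subtracting fixed costs: EBIT = R$4,812,012.90 − R$2,374,700 = R$2,437,312.90.
Degree of operating leverage = R$4,812,012.90 / R$2,437,312.90 = 1.9743.
Operating income changes by 1.9743 × -25.5% = -50.3%.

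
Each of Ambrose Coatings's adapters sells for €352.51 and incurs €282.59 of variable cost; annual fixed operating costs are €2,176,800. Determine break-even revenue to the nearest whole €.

Contribution margin per unit = €352.51 − €282.59 = €69.92, a CM ratio of €69.92 ÷ €352.51 = 0.1983.
Break-even revenue = fixed costs × price ÷ CM = €2,176,800 × €352.51 ÷ €69.92 = €10,974,596.

€10,974,596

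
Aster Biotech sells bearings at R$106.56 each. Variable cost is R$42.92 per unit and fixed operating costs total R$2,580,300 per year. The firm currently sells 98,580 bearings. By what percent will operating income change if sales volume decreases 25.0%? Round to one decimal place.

-42.5%

At 98,580 units, contribution = 98,580 × R$63.64 = R$6,273,631.20.
Subtracting fixed costs: EBIT = R$6,273,631.20 − R$2,580,300 = R$3,693,331.20.
Degree of operating leverage = R$6,273,631.20 / R$3,693,331.20 = 1.6986.
So EBIT moves 1.6986 × (-25.0%) = -42.5%.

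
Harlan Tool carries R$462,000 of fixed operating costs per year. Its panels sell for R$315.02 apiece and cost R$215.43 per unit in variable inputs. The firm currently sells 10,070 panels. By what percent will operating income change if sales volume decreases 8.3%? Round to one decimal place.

Contribution at this volume is 10,070 × R$99.59 = R$1,002,871.30.
Operating income = contribution − fixed costs = R$1,002,871.30 − R$462,000 = R$540,871.30.
Degree of operating leverage = R$1,002,871.30 / R$540,871.30 = 1.8542.
Operating income changes by 1.8542 × -8.3% = -15.4%.

-15.4%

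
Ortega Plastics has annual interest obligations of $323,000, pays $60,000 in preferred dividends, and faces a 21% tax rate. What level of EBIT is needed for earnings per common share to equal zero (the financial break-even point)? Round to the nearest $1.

$398,949

Grossing the preferred dividend up to pre-tax terms: $60,000 / (1 − 0.21) = $75,949.37.
Financial break-even EBIT = interest + D_p ÷ (1 − t) = $323,000 + $75,949.37 = $398,949.37.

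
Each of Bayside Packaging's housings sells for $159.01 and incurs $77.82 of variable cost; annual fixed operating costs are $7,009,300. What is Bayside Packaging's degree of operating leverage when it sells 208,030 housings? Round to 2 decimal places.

Total contribution margin = 208,030 × $81.19 = $16,889,955.70.
EBIT = $16,889,955.70 − $7,009,300 = $9,880,655.70.
DOL = contribution ÷ EBIT = $16,889,955.70 ÷ $9,880,655.70 = 1.7094.

1.71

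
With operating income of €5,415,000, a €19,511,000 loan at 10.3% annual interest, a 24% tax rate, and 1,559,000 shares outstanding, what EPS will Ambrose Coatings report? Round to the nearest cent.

€1.66

Interest = €2,009,633.00, so EBT = €5,415,000 − €2,009,633.00 = €3,405,367.00.
Net income = €3,405,367.00 × (1 − 0.24) = €2,588,078.92.
EPS = €2,588,078.92 ÷ 1,559,000 = €1.66.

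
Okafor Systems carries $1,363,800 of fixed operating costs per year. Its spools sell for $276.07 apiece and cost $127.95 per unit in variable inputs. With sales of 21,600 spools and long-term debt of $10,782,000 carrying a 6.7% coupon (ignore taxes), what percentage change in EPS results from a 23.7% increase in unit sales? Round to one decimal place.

Contribution at this volume is 21,600 × $148.12 = $3,199,392.00.
Operating income = contribution − fixed costs = $3,199,392.00 − $1,363,800 = $1,835,592.00.
Interest = $722,394.00, so EBIT − I = $1,113,198.00.
Degree of combined leverage = contribution ÷ (EBIT − I) = $3,199,392.00 ÷ $1,113,198.00 = 2.8741.
EPS therefore changes by 2.8741 × (+23.7%) = +68.1%.

+68.1%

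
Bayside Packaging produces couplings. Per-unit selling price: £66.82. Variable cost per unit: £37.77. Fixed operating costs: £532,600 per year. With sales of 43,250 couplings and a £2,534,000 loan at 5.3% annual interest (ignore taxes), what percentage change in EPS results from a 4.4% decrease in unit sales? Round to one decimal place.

-9.4%

Total contribution margin = 43,250 × £29.05 = £1,256,412.50.
Subtracting fixed costs: EBIT = £1,256,412.50 − £532,600 = £723,812.50.
Interest = £134,302.00, so EBIT − I = £589,510.50.
DCL = total CM / (EBIT − I) = £1,256,412.50 / £589,510.50 = 2.1313.
%ΔEPS = DCL × %ΔSales = 2.1313 × -4.4% = -9.4%.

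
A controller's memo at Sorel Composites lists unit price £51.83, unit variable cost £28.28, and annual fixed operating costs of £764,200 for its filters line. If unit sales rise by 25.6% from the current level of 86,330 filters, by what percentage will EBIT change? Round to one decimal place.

Total contribution margin = 86,330 × £23.55 = £2,033,071.50.
EBIT = £2,033,071.50 − £764,200 = £1,268,871.50.
DOL = contribution ÷ EBIT = £2,033,071.50 ÷ £1,268,871.50 = 1.6023.
So EBIT moves 1.6023 × (+25.6%) = +41.0%.

+41.0%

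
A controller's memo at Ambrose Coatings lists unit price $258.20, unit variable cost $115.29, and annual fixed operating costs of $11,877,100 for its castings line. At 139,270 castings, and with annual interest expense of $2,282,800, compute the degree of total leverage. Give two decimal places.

At 139,270 units, contribution = 139,270 × $142.91 = $19,903,075.70.
Operating income = contribution − fixed costs = $19,903,075.70 − $11,877,100 = $8,025,975.70. Interest = $2,282,800.00, so EBIT − I = $5,743,175.70.
Degree of total leverage = total CM / (EBIT − interest) = $19,903,075.70 / $5,743,175.70 = 3.4655.

3.47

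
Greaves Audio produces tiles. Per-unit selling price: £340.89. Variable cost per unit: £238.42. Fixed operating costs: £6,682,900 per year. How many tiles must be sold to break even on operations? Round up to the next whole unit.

65,219 tiles

Contribution margin per unit = £340.89 − £238.42 = £102.47.
Units to break even: £6,682,900 ÷ £102.47 = 65,218.11, rounded up to 65,219.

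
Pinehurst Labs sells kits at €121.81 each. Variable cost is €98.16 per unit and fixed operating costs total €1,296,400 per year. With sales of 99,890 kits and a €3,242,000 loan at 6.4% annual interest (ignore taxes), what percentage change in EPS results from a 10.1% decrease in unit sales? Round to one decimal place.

-27.8%

At 99,890 units, contribution = 99,890 × €23.65 = €2,362,398.50.
Operating income = contribution − fixed costs = €2,362,398.50 − €1,296,400 = €1,065,998.50.
Interest = €207,488.00, so EBIT − I = €858,510.50.
Degree of combined leverage = contribution ÷ (EBIT − I) = €2,362,398.50 ÷ €858,510.50 = 2.7517.
EPS therefore changes by 2.7517 × (-10.1%) = -27.8%.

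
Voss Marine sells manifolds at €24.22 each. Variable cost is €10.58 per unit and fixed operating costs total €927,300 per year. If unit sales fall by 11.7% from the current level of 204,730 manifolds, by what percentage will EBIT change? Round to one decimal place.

-17.5%

Contribution at this volume is 204,730 × €13.64 = €2,792,517.20.
Operating income = contribution − fixed costs = €2,792,517.20 − €927,300 = €1,865,217.20.
Degree of operating leverage = €2,792,517.20 / €1,865,217.20 = 1.4972.
%ΔEBIT = DOL × %ΔSales = 1.4972 × -11.7% = -17.5%.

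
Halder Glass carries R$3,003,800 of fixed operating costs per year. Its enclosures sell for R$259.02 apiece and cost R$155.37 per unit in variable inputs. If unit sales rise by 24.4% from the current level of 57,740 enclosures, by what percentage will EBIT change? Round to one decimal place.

Contribution at this volume is 57,740 × R$103.65 = R$5,984,751.00.
EBIT = R$5,984,751.00 − R$3,003,800 = R$2,980,951.00.
Degree of operating leverage = R$5,984,751.00 / R$2,980,951.00 = 2.0077.
%ΔEBIT = DOL × %ΔSales = 2.0077 × +24.4% = +49.0%.

+49.0%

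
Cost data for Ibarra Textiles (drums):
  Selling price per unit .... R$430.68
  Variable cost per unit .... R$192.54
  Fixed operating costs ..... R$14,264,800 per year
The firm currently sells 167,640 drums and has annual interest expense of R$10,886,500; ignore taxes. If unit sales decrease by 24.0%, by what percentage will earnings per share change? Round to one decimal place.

Contribution at this volume is 167,640 × R$238.14 = R$39,921,789.60.
Subtracting fixed costs: EBIT = R$39,921,789.60 − R$14,264,800 = R$25,656,989.60.
After interest of R$10,886,500.00, pre-tax earnings = R$14,770,489.60.
Degree of combined leverage = contribution ÷ (EBIT − I) = R$39,921,789.60 ÷ R$14,770,489.60 = 2.7028.
%ΔEPS = DCL × %ΔSales = 2.7028 × -24.0% = -64.9%.

-64.9%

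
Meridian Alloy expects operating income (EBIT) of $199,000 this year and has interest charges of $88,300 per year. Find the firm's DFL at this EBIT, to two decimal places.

1.80

Annual interest charges come to $88,300.00.
Degree of financial leverage = EBIT / (EBIT − interest) = $199,000 / $110,700.00 = 1.7977.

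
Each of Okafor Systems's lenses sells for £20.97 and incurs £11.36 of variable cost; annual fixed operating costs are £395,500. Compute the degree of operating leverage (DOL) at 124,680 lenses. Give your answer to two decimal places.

1.49

Contribution at this volume is 124,680 × £9.61 = £1,198,174.80.
Subtracting fixed costs: EBIT = £1,198,174.80 − £395,500 = £802,674.80.
So DOL = total CM / EBIT = £1,198,174.80 / £802,674.80 = 1.4927.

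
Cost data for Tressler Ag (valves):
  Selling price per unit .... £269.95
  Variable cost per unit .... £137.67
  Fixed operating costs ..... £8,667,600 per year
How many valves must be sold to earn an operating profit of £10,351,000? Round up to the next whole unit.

Unit CM = price − variable cost = £269.95 − £137.67 = £132.28.
Required volume = (fixed costs + target profit) ÷ CM = (£8,667,600 + £10,351,000) ÷ £132.28 = 143,775.33, so 143,776 valves.

143,776 valves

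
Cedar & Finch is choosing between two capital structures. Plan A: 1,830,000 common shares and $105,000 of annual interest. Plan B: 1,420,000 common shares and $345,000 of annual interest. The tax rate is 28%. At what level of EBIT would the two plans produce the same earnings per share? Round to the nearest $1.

$1,176,220

At indifference, (EBIT − 105,000)(1 − t)/1,830,000 = (EBIT − 345,000)(1 − t)/1,420,000.
Cancelling (1 − t) and cross-multiplying: 1,420,000·(EBIT − 105,000) = 1,830,000·(EBIT − 345,000).
EBIT × (1,830,000 − 1,420,000) = 345,000 × 1,830,000 − 105,000 × 1,420,000 = 482,250,000,000, so EBIT = 482,250,000,000 ÷ 410,000 = 1,176,219.51.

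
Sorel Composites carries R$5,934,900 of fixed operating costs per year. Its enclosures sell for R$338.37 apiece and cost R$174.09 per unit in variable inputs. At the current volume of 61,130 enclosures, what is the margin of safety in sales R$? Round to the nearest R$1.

Each unit contributes R$338.37 − R$174.09 = R$164.28. Break-even units = R$5,934,900 ÷ R$164.28 = 36,126.73; break-even revenue = 36,126.73 × R$338.37 = R$12,224,203.27.
Current sales = 61,130 × R$338.37 = R$20,684,558.10.
Margin of safety = R$20,684,558.10 − R$12,224,203.27 = R$8,460,355.

R$8,460,355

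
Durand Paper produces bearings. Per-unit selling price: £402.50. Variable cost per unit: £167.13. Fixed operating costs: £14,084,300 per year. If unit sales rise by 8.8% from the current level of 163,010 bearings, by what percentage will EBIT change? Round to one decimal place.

+13.9%

Total contribution margin = 163,010 × £235.37 = £38,367,663.70.
Operating income = contribution − fixed costs = £38,367,663.70 − £14,084,300 = £24,283,363.70.
Degree of operating leverage = £38,367,663.70 / £24,283,363.70 = 1.5800.
So EBIT moves 1.5800 × (+8.8%) = +13.9%.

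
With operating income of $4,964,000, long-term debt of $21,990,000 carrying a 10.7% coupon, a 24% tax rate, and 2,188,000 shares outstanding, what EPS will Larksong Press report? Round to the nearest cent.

Interest = $2,352,930.00, so EBT = $4,964,000 − $2,352,930.00 = $2,611,070.00.
After tax at 24%: net income = $2,611,070.00 × 0.76 = $1,984,413.20.
Per share: $1,984,413.20 / 2,188,000 shares = $0.91.

$0.91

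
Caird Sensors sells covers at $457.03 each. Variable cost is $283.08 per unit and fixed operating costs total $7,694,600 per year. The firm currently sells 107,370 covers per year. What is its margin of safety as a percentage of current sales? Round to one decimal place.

Contribution margin per unit = $457.03 − $283.08 = $173.95. Break-even units = $7,694,600 ÷ $173.95 = 44,234.55; break-even revenue = 44,234.55 × $457.03 = $20,216,516.46.
Current sales = 107,370 × $457.03 = $49,071,311.10.
Margin of safety = ($49,071,311.10 − $20,216,516.46) ÷ $49,071,311.10 = 58.8%.

58.8%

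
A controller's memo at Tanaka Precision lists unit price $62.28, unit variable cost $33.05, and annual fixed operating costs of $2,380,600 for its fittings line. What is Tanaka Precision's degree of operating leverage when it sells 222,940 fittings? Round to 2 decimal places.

1.58

Contribution at this volume is 222,940 × $29.23 = $6,516,536.20.
Operating income = contribution − fixed costs = $6,516,536.20 − $2,380,600 = $4,135,936.20.
Degree of operating leverage = $6,516,536.20 / $4,135,936.20 = 1.5756.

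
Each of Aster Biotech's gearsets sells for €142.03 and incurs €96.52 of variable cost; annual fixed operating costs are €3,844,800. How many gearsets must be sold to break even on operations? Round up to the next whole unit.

84,483 gearsets

Each unit contributes €142.03 − €96.52 = €45.51.
Break-even Q = €3,844,800 / €45.51 = 84,482.53 → 84,483 gearsets.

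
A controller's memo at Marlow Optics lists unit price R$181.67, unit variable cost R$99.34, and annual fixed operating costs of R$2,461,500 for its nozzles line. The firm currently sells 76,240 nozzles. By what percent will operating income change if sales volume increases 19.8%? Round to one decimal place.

At 76,240 units, contribution = 76,240 × R$82.33 = R$6,276,839.20.
Operating income = contribution − fixed costs = R$6,276,839.20 − R$2,461,500 = R$3,815,339.20.
So DOL = total CM / EBIT = R$6,276,839.20 / R$3,815,339.20 = 1.6452.
So EBIT moves 1.6452 × (+19.8%) = +32.6%.

+32.6%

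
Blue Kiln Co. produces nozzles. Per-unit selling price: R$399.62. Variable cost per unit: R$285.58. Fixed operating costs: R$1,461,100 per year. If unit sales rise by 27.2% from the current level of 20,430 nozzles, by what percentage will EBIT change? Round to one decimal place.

+72.9%

Contribution at this volume is 20,430 × R$114.04 = R$2,329,837.20.
Operating income = contribution − fixed costs = R$2,329,837.20 − R$1,461,100 = R$868,737.20.
DOL = contribution ÷ EBIT = R$2,329,837.20 ÷ R$868,737.20 = 2.6819.
%ΔEBIT = DOL × %ΔSales = 2.6819 × +27.2% = +72.9%.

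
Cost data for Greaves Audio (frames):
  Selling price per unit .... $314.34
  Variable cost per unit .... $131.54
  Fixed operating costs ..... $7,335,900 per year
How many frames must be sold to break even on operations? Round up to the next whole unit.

40,131 frames

Contribution margin per unit = $314.34 − $131.54 = $182.80.
Break-even volume = fixed costs ÷ CM per unit = $7,335,900 ÷ $182.80 = 40,130.74, so 40,131 frames.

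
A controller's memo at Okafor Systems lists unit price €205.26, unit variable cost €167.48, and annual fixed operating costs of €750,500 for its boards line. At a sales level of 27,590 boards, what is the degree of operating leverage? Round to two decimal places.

3.57

Contribution at this volume is 27,590 × €37.78 = €1,042,350.20.
EBIT = €1,042,350.20 − €750,500 = €291,850.20.
DOL = contribution ÷ EBIT = €1,042,350.20 ÷ €291,850.20 = 3.5715.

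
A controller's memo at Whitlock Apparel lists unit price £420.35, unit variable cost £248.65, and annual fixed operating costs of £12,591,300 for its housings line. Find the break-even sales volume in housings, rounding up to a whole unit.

73,334 housings

Contribution margin per unit = £420.35 − £248.65 = £171.70.
Units to break even: £12,591,300 ÷ £171.70 = 73,333.14, rounded up to 73,334.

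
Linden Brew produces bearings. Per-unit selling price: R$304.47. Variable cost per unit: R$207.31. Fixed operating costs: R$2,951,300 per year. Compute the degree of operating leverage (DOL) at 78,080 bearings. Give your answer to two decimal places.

1.64

At 78,080 units, contribution = 78,080 × R$97.16 = R$7,586,252.80.
Operating income = contribution − fixed costs = R$7,586,252.80 − R$2,951,300 = R$4,634,952.80.
So DOL = total CM / EBIT = R$7,586,252.80 / R$4,634,952.80 = 1.6367.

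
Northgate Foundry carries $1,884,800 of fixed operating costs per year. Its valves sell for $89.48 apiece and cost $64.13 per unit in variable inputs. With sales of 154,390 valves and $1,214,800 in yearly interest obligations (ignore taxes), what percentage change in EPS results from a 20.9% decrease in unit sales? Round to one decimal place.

-100.5%

Total contribution margin = 154,390 × $25.35 = $3,913,786.50.
Operating income = contribution − fixed costs = $3,913,786.50 − $1,884,800 = $2,028,986.50.
Interest = $1,214,800.00, so EBIT − I = $814,186.50.
Degree of combined leverage = contribution ÷ (EBIT − I) = $3,913,786.50 ÷ $814,186.50 = 4.8070.
%ΔEPS = DCL × %ΔSales = 4.8070 × -20.9% = -100.5%.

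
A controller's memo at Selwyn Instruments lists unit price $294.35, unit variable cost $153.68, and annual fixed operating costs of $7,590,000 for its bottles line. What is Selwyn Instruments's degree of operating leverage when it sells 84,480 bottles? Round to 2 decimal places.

Total contribution margin = 84,480 × $140.67 = $11,883,801.60.
Operating income = contribution − fixed costs = $11,883,801.60 − $7,590,000 = $4,293,801.60.
So DOL = total CM / EBIT = $11,883,801.60 / $4,293,801.60 = 2.7677.

2.77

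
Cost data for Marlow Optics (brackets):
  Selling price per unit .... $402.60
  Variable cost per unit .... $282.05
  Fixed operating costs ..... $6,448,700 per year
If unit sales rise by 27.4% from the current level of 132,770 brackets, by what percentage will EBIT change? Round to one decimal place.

+45.9%

Contribution at this volume is 132,770 × $120.55 = $16,005,423.50.
Operating income = contribution − fixed costs = $16,005,423.50 − $6,448,700 = $9,556,723.50.
DOL = contribution ÷ EBIT = $16,005,423.50 ÷ $9,556,723.50 = 1.6748.
So EBIT moves 1.6748 × (+27.4%) = +45.9%.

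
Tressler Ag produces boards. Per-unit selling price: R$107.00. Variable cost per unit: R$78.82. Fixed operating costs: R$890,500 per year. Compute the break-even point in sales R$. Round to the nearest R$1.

R$3,381,246

CM per unit = R$107.00 − R$78.82 = R$28.18; CM ratio = R$28.18 / R$107.00 = 0.2634.
Break-even sales = FC ÷ CM ratio = R$890,500 × R$107.00 / R$28.18 = R$3,381,246.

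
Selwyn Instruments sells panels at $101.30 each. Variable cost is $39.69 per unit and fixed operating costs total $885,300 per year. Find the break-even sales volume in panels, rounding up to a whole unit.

14,370 panels

Unit CM = price − variable cost = $101.30 − $39.69 = $61.61.
Break-even volume = fixed costs ÷ CM per unit = $885,300 ÷ $61.61 = 14,369.42, so 14,370 panels.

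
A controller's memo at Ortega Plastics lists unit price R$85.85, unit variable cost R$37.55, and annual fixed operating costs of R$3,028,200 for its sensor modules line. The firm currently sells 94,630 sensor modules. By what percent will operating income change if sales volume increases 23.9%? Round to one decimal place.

+70.8%

Contribution at this volume is 94,630 × R$48.30 = R$4,570,629.00.
Subtracting fixed costs: EBIT = R$4,570,629.00 − R$3,028,200 = R$1,542,429.00.
Degree of operating leverage = R$4,570,629.00 / R$1,542,429.00 = 2.9633.
%ΔEBIT = DOL × %ΔSales = 2.9633 × +23.9% = +70.8%.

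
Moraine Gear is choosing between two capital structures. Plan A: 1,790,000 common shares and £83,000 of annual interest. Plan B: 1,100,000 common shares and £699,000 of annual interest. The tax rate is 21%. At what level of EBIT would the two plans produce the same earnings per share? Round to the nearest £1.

At indifference, (EBIT − 83,000)(1 − t)/1,790,000 = (EBIT − 699,000)(1 − t)/1,100,000.
Cancelling (1 − t) and cross-multiplying: 1,100,000·(EBIT − 83,000) = 1,790,000·(EBIT − 699,000).
Solving, EBIT = (699,000·1,790,000 − 83,000·1,100,000) / (1,790,000 − 1,100,000) = 1,159,910,000,000 / 690,000 = 1,681,028.99.

£1,681,029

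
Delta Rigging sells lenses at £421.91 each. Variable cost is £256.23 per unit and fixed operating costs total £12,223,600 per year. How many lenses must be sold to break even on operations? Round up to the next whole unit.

73,779 lenses

Unit CM = price − variable cost = £421.91 − £256.23 = £165.68.
Break-even Q = £12,223,600 / £165.68 = 73,778.37 → 73,779 lenses.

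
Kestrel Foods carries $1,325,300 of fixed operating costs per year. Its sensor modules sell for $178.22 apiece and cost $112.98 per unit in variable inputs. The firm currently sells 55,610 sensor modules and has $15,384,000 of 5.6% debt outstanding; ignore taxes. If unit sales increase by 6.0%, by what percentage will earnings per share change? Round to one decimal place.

+15.1%

Contribution at this volume is 55,610 × $65.24 = $3,627,996.40.
EBIT = $3,627,996.40 − $1,325,300 = $2,302,696.40.
Interest = $861,504.00, so EBIT − I = $1,441,192.40.
Degree of combined leverage = contribution ÷ (EBIT − I) = $3,627,996.40 ÷ $1,441,192.40 = 2.5174.
%ΔEPS = DCL × %ΔSales = 2.5174 × +6.0% = +15.1%.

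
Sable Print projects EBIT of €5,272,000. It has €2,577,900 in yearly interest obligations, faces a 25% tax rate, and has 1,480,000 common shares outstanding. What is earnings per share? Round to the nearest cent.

Interest = €2,577,900.00, so EBT = €5,272,000 − €2,577,900.00 = €2,694,100.00.
Net income = €2,694,100.00 × (1 − 0.25) = €2,020,575.00.
EPS = €2,020,575.00 ÷ 1,480,000 = €1.37.

€1.37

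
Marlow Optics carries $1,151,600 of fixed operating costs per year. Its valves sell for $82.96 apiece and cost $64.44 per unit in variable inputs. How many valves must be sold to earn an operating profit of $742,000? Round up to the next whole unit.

102,247 valves

Unit CM = price − variable cost = $82.96 − $64.44 = $18.52.
Required volume = (fixed costs + target profit) ÷ CM = ($1,151,600 + $742,000) ÷ $18.52 = 102,246.22, so 102,247 valves.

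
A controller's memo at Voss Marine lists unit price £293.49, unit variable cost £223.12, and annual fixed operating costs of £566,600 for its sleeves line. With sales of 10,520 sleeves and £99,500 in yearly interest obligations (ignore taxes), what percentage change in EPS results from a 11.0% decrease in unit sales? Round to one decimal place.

Contribution at this volume is 10,520 × £70.37 = £740,292.40.
Operating income = contribution − fixed costs = £740,292.40 − £566,600 = £173,692.40.
Interest = £99,500.00, so EBIT − I = £74,192.40.
DCL = total CM / (EBIT − I) = £740,292.40 / £74,192.40 = 9.9780.
EPS therefore changes by 9.9780 × (-11.0%) = -109.8%.

-109.8%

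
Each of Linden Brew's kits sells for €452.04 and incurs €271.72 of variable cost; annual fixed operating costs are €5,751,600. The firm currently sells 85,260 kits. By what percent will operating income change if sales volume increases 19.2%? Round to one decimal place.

+30.7%

Contribution at this volume is 85,260 × €180.32 = €15,374,083.20.
Subtracting fixed costs: EBIT = €15,374,083.20 − €5,751,600 = €9,622,483.20.
Degree of operating leverage = €15,374,083.20 / €9,622,483.20 = 1.5977.
%ΔEBIT = DOL × %ΔSales = 1.5977 × +19.2% = +30.7%.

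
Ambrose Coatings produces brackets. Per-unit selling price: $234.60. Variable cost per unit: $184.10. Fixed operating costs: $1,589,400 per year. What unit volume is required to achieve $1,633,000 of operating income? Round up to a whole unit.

63,810 brackets

Unit CM = price − variable cost = $234.60 − $184.10 = $50.50.
Required volume = (fixed costs + target profit) ÷ CM = ($1,589,400 + $1,633,000) ÷ $50.50 = 63,809.90, so 63,810 brackets.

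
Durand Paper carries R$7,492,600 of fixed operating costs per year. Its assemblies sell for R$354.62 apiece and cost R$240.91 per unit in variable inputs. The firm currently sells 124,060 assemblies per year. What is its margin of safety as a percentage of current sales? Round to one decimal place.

46.9%

Each unit contributes R$354.62 − R$240.91 = R$113.71. Break-even units = R$7,492,600 ÷ R$113.71 = 65,892.18; break-even revenue = 65,892.18 × R$354.62 = R$23,366,685.53.
Actual sales revenue = 124,060 × R$354.62 = R$43,994,157.20.
Margin of safety = (R$43,994,157.20 − R$23,366,685.53) ÷ R$43,994,157.20 = 46.9%.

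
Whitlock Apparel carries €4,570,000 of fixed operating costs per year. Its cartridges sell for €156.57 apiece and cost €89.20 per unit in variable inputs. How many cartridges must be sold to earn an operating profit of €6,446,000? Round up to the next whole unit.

163,515 cartridges

Contribution margin per unit = €156.57 − €89.20 = €67.37.
Need Q such that Q × €67.37 − €4,570,000 = €6,446,000, i.e. Q = €11,016,000 / €67.37 = 163,514.92 → 163,515.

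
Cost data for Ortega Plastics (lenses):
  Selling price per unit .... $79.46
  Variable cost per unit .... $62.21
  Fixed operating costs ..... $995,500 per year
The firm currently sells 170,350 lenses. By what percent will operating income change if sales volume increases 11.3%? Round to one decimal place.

Contribution at this volume is 170,350 × $17.25 = $2,938,537.50.
Operating income = contribution − fixed costs = $2,938,537.50 − $995,500 = $1,943,037.50.
DOL = contribution ÷ EBIT = $2,938,537.50 ÷ $1,943,037.50 = 1.5123.
%ΔEBIT = DOL × %ΔSales = 1.5123 × +11.3% = +17.1%.

+17.1%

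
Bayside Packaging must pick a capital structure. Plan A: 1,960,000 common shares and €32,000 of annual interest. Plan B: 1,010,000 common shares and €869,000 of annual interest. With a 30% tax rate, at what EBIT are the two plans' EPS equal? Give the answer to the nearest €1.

€1,758,863

At indifference, (EBIT − 32,000)(1 − t)/1,960,000 = (EBIT − 869,000)(1 − t)/1,010,000.
Cancelling (1 − t) and cross-multiplying: 1,010,000·(EBIT − 32,000) = 1,960,000·(EBIT − 869,000).
EBIT × (1,960,000 − 1,010,000) = 869,000 × 1,960,000 − 32,000 × 1,010,000 = 1,670,920,000,000, so EBIT = 1,670,920,000,000 ÷ 950,000 = 1,758,863.16.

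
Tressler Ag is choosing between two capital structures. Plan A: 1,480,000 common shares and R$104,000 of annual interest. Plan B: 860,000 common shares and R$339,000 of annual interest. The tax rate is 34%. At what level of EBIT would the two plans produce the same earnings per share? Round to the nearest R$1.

R$664,968

At indifference, (EBIT − 104,000)(1 − t)/1,480,000 = (EBIT − 339,000)(1 − t)/860,000.
The (1 − t) factor cancels: (EBIT − 104,000) × 860,000 = (EBIT − 339,000) × 1,480,000.
Solving, EBIT = (339,000·1,480,000 − 104,000·860,000) / (1,480,000 − 860,000) = 412,280,000,000 / 620,000 = 664,967.74.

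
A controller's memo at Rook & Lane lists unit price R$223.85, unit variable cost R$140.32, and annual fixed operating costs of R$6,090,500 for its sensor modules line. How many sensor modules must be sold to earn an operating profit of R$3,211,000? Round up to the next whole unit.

111,356 sensor modules

Each unit contributes R$223.85 − R$140.32 = R$83.53.
Required volume = (fixed costs + target profit) ÷ CM = (R$6,090,500 + R$3,211,000) ÷ R$83.53 = 111,355.20, so 111,356 sensor modules.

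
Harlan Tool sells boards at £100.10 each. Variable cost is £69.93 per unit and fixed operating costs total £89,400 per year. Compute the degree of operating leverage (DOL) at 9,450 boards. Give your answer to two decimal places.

At 9,450 units, contribution = 9,450 × £30.17 = £285,106.50.
Subtracting fixed costs: EBIT = £285,106.50 − £89,400 = £195,706.50.
So DOL = total CM / EBIT = £285,106.50 / £195,706.50 = 1.4568.

1.46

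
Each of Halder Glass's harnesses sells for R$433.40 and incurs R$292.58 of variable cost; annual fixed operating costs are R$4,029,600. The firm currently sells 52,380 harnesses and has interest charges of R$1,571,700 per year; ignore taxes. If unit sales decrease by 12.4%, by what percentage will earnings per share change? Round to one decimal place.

At 52,380 units, contribution = 52,380 × R$140.82 = R$7,376,151.60.
Subtracting fixed costs: EBIT = R$7,376,151.60 − R$4,029,600 = R$3,346,551.60.
After interest of R$1,571,700.00, pre-tax earnings = R$1,774,851.60.
Degree of combined leverage = contribution ÷ (EBIT − I) = R$7,376,151.60 ÷ R$1,774,851.60 = 4.1559.
%ΔEPS = DCL × %ΔSales = 4.1559 × -12.4% = -51.5%.

-51.5%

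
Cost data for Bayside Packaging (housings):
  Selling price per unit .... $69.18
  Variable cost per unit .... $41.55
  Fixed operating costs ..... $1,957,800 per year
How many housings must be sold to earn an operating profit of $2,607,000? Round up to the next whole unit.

165,212 housings

Each unit contributes $69.18 − $41.55 = $27.63.
Required volume = (fixed costs + target profit) ÷ CM = ($1,957,800 + $2,607,000) ÷ $27.63 = 165,211.73, so 165,212 housings.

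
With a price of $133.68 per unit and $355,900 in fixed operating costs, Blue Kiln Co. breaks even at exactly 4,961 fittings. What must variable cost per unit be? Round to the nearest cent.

$61.94

Contribution per unit must be FC / Q = $355,900 / 4,961 = $71.7396.
Hence VC = price − CM = $133.68 − $71.7396 = $61.94.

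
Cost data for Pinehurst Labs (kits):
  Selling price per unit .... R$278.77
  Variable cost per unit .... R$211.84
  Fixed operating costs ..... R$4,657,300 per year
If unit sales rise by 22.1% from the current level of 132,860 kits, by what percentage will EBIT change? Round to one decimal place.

At 132,860 units, contribution = 132,860 × R$66.93 = R$8,892,319.80.
EBIT = R$8,892,319.80 − R$4,657,300 = R$4,235,019.80.
DOL = contribution ÷ EBIT = R$8,892,319.80 ÷ R$4,235,019.80 = 2.0997.
So EBIT moves 2.0997 × (+22.1%) = +46.4%.

+46.4%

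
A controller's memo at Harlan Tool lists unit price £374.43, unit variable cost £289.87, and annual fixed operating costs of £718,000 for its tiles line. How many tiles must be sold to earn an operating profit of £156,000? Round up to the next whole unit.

Contribution margin per unit = £374.43 − £289.87 = £84.56.
Units = (FC + target) / CM = (£718,000 + £156,000) / £84.56 = 10,335.86, so 10,336 tiles.

10,336 tiles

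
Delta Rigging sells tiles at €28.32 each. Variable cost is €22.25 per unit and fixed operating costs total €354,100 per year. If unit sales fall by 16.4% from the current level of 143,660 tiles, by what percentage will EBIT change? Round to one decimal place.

-27.6%

At 143,660 units, contribution = 143,660 × €6.07 = €872,016.20.
EBIT = €872,016.20 − €354,100 = €517,916.20.
DOL = contribution ÷ EBIT = €872,016.20 ÷ €517,916.20 = 1.6837.
%ΔEBIT = DOL × %ΔSales = 1.6837 × -16.4% = -27.6%.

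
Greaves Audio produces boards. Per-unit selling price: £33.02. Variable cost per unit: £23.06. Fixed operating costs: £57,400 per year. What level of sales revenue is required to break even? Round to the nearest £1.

£190,296

CM per unit = £33.02 − £23.06 = £9.96; CM ratio = £9.96 / £33.02 = 0.3016.
Break-even sales = FC ÷ CM ratio = £57,400 × £33.02 / £9.96 = £190,296.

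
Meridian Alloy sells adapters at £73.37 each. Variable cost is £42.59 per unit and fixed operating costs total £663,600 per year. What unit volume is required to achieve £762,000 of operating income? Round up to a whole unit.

Contribution margin per unit = £73.37 − £42.59 = £30.78.
Required volume = (fixed costs + target profit) ÷ CM = (£663,600 + £762,000) ÷ £30.78 = 46,315.79, so 46,316 adapters.

46,316 adapters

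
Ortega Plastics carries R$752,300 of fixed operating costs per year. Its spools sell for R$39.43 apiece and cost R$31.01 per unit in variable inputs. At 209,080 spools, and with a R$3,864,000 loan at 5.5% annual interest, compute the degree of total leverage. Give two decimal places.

2.21

Total contribution margin = 209,080 × R$8.42 = R$1,760,453.60.
Subtracting fixed costs: EBIT = R$1,760,453.60 − R$752,300 = R$1,008,153.60. Interest = R$212,520.00, so EBIT − I = R$795,633.60.
DCL = contribution ÷ (EBIT − I) = R$1,760,453.60 ÷ R$795,633.60 = 2.2126.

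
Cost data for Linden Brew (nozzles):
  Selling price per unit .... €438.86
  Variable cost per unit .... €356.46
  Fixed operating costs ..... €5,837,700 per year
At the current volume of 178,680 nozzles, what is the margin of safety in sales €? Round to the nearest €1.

Each unit contributes €438.86 − €356.46 = €82.40. Break-even units = €5,837,700 ÷ €82.40 = 70,845.87; break-even revenue = 70,845.87 × €438.86 = €31,091,420.17.
Actual sales revenue = 178,680 × €438.86 = €78,415,504.80.
Margin of safety = €78,415,504.80 − €31,091,420.17 = €47,324,085.

€47,324,085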